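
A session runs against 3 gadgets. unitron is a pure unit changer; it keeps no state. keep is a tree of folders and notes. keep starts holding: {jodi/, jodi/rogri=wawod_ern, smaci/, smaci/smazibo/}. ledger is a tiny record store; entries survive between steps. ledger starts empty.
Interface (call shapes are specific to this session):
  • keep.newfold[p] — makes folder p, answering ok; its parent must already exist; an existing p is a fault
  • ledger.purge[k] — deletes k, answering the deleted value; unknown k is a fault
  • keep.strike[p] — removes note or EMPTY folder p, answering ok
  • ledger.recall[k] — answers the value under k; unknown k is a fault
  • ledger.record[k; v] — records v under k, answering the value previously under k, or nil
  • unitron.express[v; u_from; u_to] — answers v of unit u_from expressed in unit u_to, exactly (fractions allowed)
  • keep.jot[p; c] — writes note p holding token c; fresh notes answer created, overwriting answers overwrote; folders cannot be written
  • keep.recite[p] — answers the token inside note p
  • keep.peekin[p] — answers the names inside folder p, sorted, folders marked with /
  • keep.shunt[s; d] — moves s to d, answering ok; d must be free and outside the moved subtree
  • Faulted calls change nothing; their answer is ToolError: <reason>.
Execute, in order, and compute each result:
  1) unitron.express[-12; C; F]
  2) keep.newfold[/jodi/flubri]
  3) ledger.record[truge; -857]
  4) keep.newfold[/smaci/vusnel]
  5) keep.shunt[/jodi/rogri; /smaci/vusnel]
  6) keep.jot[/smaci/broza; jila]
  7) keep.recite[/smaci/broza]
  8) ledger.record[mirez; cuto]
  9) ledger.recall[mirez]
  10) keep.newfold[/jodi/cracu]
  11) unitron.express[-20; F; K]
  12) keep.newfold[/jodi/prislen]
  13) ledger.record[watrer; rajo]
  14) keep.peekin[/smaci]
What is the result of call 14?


Answer: [broza, smazibo/, vusnel/]

Derivation:
==> unitron.express(v: -12, u_from: C, u_to: F)
<== 52/5
==> keep.newfold(p: /jodi/flubri)
<== ok
==> ledger.record(k: truge, v: -857)
<== nil
==> keep.newfold(p: /smaci/vusnel)
<== ok
==> keep.shunt(s: /jodi/rogri, d: /smaci/vusnel)
<== ToolError: exists
==> keep.jot(p: /smaci/broza, c: jila)
<== created
==> keep.recite(p: /smaci/broza)
<== jila
==> ledger.record(k: mirez, v: cuto)
<== nil
==> ledger.recall(k: mirez)
<== cuto
==> keep.newfold(p: /jodi/cracu)
<== ok
==> unitron.express(v: -20, u_from: F, u_to: K)
<== 43967/180
==> keep.newfold(p: /jodi/prislen)
<== ok
==> ledger.record(k: watrer, v: rajo)
<== nil
==> keep.peekin(p: /smaci)
<== [broza, smazibo/, vusnel/]


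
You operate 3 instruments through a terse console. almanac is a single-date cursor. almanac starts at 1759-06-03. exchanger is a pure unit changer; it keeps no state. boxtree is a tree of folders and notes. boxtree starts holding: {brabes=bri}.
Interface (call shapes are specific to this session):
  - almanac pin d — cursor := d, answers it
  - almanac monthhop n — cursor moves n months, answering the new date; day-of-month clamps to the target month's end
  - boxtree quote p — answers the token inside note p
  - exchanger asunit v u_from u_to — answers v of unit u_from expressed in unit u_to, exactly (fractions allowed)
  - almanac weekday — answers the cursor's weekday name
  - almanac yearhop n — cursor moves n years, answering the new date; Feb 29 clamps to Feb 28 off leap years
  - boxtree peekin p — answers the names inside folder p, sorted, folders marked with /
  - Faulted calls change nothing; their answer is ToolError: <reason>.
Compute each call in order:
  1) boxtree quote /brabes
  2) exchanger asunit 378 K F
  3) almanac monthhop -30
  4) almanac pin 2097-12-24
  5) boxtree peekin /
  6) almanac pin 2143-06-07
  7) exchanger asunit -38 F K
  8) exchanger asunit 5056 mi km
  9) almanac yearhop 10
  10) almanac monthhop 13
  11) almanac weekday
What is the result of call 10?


// boxtree quote(/brabes) ~> bri
// exchanger asunit(378, K, F) ~> 22073/100
// almanac monthhop(-30) ~> 1756-12-03
// almanac pin(2097-12-24) ~> 2097-12-24
// boxtree peekin(/) ~> [brabes]
// almanac pin(2143-06-07) ~> 2143-06-07
// exchanger asunit(-38, F, K) ~> 42167/180
// exchanger asunit(5056, mi, km) ~> 127138176/15625
// almanac yearhop(10) ~> 2153-06-07
// almanac monthhop(13) ~> 2154-07-07
// almanac weekday() ~> Sunday

Answer: 2154-07-07


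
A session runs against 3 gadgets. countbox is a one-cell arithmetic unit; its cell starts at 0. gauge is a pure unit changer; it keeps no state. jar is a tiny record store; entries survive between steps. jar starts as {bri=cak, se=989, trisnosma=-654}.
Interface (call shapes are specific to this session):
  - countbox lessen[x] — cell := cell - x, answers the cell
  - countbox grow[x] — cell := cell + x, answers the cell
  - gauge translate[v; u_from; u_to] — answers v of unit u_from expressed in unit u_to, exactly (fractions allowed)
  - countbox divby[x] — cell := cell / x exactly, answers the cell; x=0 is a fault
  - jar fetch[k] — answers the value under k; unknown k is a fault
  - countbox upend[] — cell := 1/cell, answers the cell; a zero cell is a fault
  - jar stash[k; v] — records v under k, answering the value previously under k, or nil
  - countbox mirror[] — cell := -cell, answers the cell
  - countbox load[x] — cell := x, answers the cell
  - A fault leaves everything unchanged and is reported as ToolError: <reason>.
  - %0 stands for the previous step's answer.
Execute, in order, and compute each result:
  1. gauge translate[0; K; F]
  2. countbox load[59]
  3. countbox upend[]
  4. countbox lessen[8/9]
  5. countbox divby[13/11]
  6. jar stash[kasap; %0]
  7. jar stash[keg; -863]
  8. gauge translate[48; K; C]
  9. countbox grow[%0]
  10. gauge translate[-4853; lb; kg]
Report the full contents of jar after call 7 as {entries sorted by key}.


% gauge translate(v: 0, u_from: K, u_to: F) -> -45967/100
% countbox load(x: 59) -> 59
% countbox upend() -> 1/59
% countbox lessen(x: 8/9) -> -463/531
% countbox divby(x: 13/11) -> -5093/6903
% jar stash(k: kasap, v: %0) -> nil
% jar stash(k: keg, v: -863) -> nil
% gauge translate(v: 48, u_from: K, u_to: C) -> -4503/20
% countbox grow(x: %0) -> -31186069/138060
% gauge translate(v: -4853, u_from: lb, u_to: kg) -> -220128377161/100000000

Answer: {bri=cak, kasap=-5093/6903, keg=-863, se=989, trisnosma=-654}


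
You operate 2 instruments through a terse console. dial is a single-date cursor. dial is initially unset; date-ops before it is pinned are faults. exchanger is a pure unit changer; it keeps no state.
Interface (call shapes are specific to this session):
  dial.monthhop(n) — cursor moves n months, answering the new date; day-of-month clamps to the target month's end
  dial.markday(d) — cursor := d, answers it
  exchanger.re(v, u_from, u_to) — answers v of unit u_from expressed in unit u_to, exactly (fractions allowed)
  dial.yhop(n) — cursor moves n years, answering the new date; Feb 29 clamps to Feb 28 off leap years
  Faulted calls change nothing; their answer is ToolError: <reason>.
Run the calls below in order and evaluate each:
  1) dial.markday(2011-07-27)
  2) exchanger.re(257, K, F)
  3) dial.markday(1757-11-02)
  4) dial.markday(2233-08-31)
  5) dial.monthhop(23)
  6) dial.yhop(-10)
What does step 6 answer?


Using markday with 2011-07-27, which returns 2011-07-27.
Using re with 257, K, F: 293/100.
I invoke markday with 1757-11-02, which returns 1757-11-02.
Now I run markday with 2233-08-31, and see 2233-08-31.
Now I run monthhop with 23, and get 2235-07-31.
I run yhop with -10, and get 2225-07-31.

Answer: 2225-07-31


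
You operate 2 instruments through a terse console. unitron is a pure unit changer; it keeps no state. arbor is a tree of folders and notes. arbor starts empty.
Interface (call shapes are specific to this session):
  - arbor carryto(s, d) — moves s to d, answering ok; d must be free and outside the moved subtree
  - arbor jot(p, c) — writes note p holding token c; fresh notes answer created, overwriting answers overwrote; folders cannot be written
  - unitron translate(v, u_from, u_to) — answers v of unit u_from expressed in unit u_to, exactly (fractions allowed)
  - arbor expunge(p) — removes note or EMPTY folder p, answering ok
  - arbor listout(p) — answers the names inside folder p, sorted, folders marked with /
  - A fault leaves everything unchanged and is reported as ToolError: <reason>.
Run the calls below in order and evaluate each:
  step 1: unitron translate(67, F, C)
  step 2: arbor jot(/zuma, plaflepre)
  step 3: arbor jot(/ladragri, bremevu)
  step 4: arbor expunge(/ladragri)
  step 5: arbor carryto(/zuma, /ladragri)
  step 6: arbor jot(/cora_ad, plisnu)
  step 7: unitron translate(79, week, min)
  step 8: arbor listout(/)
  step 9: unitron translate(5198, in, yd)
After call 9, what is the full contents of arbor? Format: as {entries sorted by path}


Answer: {cora_ad=plisnu, ladragri=plaflepre}

Derivation:
I use unitron translate passing v=67, u_from=F, u_to=C, — result: 175/9.
I call arbor jot passing p=/zuma, c=plaflepre, yielding created.
I use arbor jot passing p=/ladragri, c=bremevu, and get created.
I run arbor expunge passing p=/ladragri, giving ok.
I use arbor carryto passing s=/zuma, d=/ladragri, — result: ok.
Then arbor jot passing p=/cora_ad, c=plisnu, and see created.
I use unitron translate passing v=79, u_from=week, u_to=min, → 796320.
Next I call arbor listout passing p=/, — result: [cora_ad, ladragri].
I try unitron translate passing v=5198, u_from=in, u_to=yd, and observe 2599/18.


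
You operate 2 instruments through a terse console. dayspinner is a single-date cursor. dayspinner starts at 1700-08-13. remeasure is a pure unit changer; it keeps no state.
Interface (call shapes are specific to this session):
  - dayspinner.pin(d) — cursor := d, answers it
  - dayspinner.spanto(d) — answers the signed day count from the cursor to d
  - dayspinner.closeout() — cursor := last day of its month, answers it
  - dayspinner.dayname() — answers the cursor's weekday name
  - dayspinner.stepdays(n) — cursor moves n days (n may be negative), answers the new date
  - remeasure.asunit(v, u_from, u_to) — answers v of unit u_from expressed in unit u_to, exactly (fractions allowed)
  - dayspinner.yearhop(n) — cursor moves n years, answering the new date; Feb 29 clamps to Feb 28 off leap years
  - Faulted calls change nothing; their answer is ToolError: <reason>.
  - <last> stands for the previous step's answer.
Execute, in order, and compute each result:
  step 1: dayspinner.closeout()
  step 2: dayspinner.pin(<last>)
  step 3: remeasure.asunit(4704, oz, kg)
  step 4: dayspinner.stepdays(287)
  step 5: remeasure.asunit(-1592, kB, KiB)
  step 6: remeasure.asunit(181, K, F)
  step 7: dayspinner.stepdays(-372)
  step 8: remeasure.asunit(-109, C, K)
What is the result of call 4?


Then dayspinner.closeout, and observe 1700-08-31.
Invoking dayspinner.pin using d='<last>', — result: 1700-08-31.
Next I call remeasure.asunit using v='4704', u_from='oz', u_to='kg', which returns 6667807839/50000000.
I try dayspinner.stepdays using n='287', yielding 1701-06-14.
Invoking remeasure.asunit using v='-1592', u_from='kB', u_to='KiB', → -24875/16.
Next I call remeasure.asunit using v='181', u_from='K', u_to='F', giving -13387/100.
Then dayspinner.stepdays using n='-372', which returns 1700-06-07.
I run remeasure.asunit using v='-109', u_from='C', u_to='K', and observe 3283/20.

Answer: 1701-06-14


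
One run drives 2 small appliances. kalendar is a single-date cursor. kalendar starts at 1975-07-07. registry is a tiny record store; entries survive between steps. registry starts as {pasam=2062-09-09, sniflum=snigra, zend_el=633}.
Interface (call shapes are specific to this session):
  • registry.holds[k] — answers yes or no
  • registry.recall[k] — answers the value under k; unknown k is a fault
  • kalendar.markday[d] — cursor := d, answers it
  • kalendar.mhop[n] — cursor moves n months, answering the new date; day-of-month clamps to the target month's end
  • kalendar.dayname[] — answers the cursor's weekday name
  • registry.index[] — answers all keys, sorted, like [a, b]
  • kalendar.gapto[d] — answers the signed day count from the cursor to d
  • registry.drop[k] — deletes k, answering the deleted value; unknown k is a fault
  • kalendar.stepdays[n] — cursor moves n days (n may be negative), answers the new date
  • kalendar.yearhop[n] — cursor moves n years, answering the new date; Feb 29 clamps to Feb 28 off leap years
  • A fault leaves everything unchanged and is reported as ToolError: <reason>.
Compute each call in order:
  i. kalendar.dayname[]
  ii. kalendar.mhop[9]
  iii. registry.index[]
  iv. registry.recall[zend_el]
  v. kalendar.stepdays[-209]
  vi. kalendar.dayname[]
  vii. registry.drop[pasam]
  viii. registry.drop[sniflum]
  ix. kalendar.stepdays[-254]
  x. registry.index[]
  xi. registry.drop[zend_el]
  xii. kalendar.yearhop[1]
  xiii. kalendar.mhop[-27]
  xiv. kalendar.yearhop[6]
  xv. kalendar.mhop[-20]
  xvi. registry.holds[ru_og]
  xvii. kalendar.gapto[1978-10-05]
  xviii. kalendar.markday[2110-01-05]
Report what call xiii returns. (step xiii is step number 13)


I try kalendar.dayname(), — result: Monday.
I call kalendar.mhop using n: 9, and get 1976-04-07.
Now I run registry.index(), yielding [pasam, sniflum, zend_el].
I call registry.recall using k: zend_el, → 633.
Then kalendar.stepdays using n: -209: 1975-09-11.
Then kalendar.dayname(), — result: Thursday.
I try registry.drop using k: pasam, which returns 2062-09-09.
Next I call registry.drop using k: sniflum: snigra.
I use kalendar.stepdays using n: -254, and observe 1974-12-31.
I call registry.index(), → [zend_el].
Now I run registry.drop using k: zend_el, yielding 633.
I use kalendar.yearhop using n: 1: 1975-12-31.
Next I call kalendar.mhop using n: -27: 1973-09-30.
Using kalendar.yearhop using n: 6, and get 1979-09-30.
Next I call kalendar.mhop using n: -20, and observe 1978-01-30.
I run registry.holds using k: ru_og, — result: no.
I run kalendar.gapto using d: 1978-10-05, yielding 248.
Using kalendar.markday using d: 2110-01-05, — result: 2110-01-05.

Answer: 1973-09-30


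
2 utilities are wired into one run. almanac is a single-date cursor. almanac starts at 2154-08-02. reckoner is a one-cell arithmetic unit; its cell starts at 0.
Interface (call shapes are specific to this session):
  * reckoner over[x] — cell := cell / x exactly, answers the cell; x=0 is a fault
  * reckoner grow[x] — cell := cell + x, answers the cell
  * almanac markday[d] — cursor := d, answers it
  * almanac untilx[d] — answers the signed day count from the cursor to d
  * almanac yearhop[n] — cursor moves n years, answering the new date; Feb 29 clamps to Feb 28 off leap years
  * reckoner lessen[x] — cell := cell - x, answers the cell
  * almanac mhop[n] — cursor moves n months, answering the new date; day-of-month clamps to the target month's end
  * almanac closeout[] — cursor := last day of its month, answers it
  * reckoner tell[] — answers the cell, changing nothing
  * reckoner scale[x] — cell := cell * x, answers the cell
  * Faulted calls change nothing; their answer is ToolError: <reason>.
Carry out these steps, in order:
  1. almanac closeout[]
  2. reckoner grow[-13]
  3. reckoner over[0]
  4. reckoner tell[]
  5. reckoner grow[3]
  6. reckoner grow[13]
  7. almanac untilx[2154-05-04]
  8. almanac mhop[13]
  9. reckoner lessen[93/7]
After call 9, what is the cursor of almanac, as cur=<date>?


% almanac closeout
[out] 2154-08-31
% reckoner grow x: -13
[out] -13
% reckoner over x: 0
[out] ToolError: division by zero
% reckoner tell
[out] -13
% reckoner grow x: 3
[out] -10
% reckoner grow x: 13
[out] 3
% almanac untilx d: 2154-05-04
[out] -119
% almanac mhop n: 13
[out] 2155-09-30
% reckoner lessen x: 93/7
[out] -72/7

Answer: cur=2155-09-30


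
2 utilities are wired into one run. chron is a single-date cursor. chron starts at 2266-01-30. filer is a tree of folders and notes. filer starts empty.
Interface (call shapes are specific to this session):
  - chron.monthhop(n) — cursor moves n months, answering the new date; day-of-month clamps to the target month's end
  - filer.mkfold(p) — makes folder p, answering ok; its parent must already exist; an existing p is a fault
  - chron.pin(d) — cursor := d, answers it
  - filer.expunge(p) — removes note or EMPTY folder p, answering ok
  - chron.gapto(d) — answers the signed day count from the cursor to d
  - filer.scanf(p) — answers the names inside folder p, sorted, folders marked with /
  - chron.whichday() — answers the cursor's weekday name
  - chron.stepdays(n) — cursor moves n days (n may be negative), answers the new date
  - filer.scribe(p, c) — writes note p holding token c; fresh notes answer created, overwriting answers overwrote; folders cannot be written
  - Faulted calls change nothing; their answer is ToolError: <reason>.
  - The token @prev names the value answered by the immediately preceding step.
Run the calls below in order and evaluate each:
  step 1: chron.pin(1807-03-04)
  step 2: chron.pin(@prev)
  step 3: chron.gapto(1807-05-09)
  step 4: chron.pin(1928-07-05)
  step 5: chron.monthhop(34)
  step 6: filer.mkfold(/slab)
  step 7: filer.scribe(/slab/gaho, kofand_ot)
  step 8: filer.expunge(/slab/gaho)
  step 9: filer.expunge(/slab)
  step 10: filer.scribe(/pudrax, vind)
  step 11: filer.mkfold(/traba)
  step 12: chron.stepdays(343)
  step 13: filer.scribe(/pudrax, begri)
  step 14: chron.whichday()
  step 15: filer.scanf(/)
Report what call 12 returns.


Answer: 1932-04-12

Derivation:
→ pin(d: 1807-03-04)
← 1807-03-04
→ pin(d: @prev)
← 1807-03-04
→ gapto(d: 1807-05-09)
← 66
→ pin(d: 1928-07-05)
← 1928-07-05
→ monthhop(n: 34)
← 1931-05-05
→ mkfold(p: /slab)
← ok
→ scribe(p: /slab/gaho, c: kofand_ot)
← created
→ expunge(p: /slab/gaho)
← ok
→ expunge(p: /slab)
← ok
→ scribe(p: /pudrax, c: vind)
← created
→ mkfold(p: /traba)
← ok
→ stepdays(n: 343)
← 1932-04-12
→ scribe(p: /pudrax, c: begri)
← overwrote
→ whichday()
← Tuesday
→ scanf(p: /)
← [pudrax, traba/]


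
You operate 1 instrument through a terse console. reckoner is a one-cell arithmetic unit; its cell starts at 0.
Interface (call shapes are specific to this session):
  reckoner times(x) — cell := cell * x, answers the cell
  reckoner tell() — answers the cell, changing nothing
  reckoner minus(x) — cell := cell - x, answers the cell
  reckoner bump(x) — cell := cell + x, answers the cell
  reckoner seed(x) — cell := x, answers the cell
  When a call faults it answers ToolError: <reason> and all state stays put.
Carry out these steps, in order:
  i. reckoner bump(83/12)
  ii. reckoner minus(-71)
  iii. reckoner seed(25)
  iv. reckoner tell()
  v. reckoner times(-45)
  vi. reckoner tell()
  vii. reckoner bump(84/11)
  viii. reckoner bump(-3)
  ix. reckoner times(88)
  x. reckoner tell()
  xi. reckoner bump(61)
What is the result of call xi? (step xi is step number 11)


Answer: -98531

Derivation:
I invoke reckoner bump on x='83/12', → 83/12.
I try reckoner minus on x='-71', and see 935/12.
I use reckoner seed on x='25', yielding 25.
I run reckoner tell(), and observe 25.
Calling reckoner times on x='-45', and get -1125.
Now I run reckoner tell(), and see -1125.
Calling reckoner bump on x='84/11', giving -12291/11.
Now I run reckoner bump on x='-3', giving -12324/11.
I try reckoner times on x='88', and observe -98592.
I use reckoner tell(), which returns -98592.
Next I call reckoner bump on x='61', yielding -98531.


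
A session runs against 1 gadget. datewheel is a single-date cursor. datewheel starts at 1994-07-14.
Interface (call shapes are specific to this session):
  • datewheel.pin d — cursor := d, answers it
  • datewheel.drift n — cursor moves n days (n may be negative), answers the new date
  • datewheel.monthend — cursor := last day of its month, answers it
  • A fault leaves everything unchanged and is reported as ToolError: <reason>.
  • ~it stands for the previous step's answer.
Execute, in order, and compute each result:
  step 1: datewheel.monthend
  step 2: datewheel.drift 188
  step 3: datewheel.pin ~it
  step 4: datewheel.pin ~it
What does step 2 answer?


Answer: 1995-02-04

Derivation:
Act: datewheel.monthend[]
Obs: 1994-07-31
Act: datewheel.drift[n=188]
Obs: 1995-02-04
Act: datewheel.pin[d=~it]
Obs: 1995-02-04
Act: datewheel.pin[d=~it]
Obs: 1995-02-04


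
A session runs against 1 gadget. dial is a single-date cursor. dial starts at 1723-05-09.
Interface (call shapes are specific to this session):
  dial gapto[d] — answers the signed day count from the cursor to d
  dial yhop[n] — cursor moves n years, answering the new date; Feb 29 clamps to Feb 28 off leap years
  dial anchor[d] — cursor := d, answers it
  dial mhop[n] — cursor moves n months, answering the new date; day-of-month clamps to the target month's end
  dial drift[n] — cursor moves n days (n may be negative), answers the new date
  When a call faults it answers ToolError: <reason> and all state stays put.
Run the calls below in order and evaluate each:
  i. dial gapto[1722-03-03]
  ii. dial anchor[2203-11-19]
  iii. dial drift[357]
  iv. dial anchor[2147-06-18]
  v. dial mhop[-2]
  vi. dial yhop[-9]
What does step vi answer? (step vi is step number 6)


Do: dial gapto[1722-03-03]
See: -432
Do: dial anchor[2203-11-19]
See: 2203-11-19
Do: dial drift[357]
See: 2204-11-10
Do: dial anchor[2147-06-18]
See: 2147-06-18
Do: dial mhop[-2]
See: 2147-04-18
Do: dial yhop[-9]
See: 2138-04-18

Answer: 2138-04-18


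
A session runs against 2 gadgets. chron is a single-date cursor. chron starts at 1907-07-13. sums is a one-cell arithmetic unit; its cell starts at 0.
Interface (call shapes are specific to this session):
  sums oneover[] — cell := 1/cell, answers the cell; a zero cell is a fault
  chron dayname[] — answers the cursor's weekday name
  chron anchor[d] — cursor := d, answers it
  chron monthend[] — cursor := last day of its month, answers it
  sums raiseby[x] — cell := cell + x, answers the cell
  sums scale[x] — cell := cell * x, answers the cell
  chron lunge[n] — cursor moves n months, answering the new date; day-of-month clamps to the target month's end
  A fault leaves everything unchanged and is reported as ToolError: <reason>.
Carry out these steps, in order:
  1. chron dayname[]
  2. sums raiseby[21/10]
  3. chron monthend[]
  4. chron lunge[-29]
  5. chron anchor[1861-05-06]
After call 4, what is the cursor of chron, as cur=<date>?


I invoke chron dayname, → Saturday.
Next I call sums raiseby(x=21/10), which returns 21/10.
I try chron monthend(), giving 1907-07-31.
Invoking chron lunge(n=-29): 1905-02-28.
Now I run chron anchor(d=1861-05-06), and get 1861-05-06.

Answer: cur=1905-02-28


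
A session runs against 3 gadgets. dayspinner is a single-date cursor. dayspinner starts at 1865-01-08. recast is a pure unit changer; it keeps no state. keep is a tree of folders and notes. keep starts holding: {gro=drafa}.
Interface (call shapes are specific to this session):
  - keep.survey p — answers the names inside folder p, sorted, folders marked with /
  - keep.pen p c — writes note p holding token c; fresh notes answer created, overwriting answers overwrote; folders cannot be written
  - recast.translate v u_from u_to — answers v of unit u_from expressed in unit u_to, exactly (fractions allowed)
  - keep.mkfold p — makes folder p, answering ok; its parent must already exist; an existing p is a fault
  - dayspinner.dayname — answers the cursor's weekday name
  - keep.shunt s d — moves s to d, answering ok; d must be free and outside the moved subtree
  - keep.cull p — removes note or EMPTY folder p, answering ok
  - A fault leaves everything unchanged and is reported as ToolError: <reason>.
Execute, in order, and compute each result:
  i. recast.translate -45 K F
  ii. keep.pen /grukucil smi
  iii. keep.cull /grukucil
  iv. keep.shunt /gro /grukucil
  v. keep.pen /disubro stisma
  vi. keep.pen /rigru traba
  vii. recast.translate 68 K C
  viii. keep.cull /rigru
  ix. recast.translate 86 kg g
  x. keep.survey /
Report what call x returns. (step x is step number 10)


CALL recast.translate[v: -45; u_from: K; u_to: F]
RET  -54067/100
CALL keep.pen[p: /grukucil; c: smi]
RET  created
CALL keep.cull[p: /grukucil]
RET  ok
CALL keep.shunt[s: /gro; d: /grukucil]
RET  ok
CALL keep.pen[p: /disubro; c: stisma]
RET  created
CALL keep.pen[p: /rigru; c: traba]
RET  created
CALL recast.translate[v: 68; u_from: K; u_to: C]
RET  -4103/20
CALL keep.cull[p: /rigru]
RET  ok
CALL recast.translate[v: 86; u_from: kg; u_to: g]
RET  86000
CALL keep.survey[p: /]
RET  [disubro, grukucil]

Answer: [disubro, grukucil]


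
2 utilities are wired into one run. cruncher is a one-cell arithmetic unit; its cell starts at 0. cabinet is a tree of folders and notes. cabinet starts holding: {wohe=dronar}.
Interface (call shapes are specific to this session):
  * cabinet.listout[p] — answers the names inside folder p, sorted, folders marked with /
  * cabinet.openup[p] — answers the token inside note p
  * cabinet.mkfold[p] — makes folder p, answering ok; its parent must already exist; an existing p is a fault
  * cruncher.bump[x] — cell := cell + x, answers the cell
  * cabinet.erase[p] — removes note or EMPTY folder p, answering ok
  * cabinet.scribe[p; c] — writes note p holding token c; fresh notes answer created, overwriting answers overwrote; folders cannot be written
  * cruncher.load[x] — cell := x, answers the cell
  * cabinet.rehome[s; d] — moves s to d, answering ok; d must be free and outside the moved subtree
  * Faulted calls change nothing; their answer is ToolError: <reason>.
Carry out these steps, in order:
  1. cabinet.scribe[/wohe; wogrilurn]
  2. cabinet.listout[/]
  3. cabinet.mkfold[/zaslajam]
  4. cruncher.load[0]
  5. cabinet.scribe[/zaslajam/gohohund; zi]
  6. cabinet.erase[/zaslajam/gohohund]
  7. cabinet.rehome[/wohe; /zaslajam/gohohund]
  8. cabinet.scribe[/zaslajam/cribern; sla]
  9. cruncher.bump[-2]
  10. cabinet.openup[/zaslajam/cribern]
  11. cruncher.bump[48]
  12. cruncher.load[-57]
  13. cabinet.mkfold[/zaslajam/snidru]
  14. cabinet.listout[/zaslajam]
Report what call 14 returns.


Answer: [cribern, gohohund, snidru/]

Derivation:
Now I run cabinet.scribe using p=/wohe, c=wogrilurn, and see overwrote.
I use cabinet.listout using p=/, and see [wohe].
Invoking cabinet.mkfold using p=/zaslajam: ok.
Then cruncher.load using x=0, and see 0.
Calling cabinet.scribe using p=/zaslajam/gohohund, c=zi: created.
Next I call cabinet.erase using p=/zaslajam/gohohund, which returns ok.
Using cabinet.rehome using s=/wohe, d=/zaslajam/gohohund, yielding ok.
I invoke cabinet.scribe using p=/zaslajam/cribern, c=sla, — result: created.
Then cruncher.bump using x=-2, yielding -2.
Calling cabinet.openup using p=/zaslajam/cribern, and see sla.
I call cruncher.bump using x=48, yielding 46.
Invoking cruncher.load using x=-57, which returns -57.
I try cabinet.mkfold using p=/zaslajam/snidru, giving ok.
I call cabinet.listout using p=/zaslajam, yielding [cribern, gohohund, snidru/].


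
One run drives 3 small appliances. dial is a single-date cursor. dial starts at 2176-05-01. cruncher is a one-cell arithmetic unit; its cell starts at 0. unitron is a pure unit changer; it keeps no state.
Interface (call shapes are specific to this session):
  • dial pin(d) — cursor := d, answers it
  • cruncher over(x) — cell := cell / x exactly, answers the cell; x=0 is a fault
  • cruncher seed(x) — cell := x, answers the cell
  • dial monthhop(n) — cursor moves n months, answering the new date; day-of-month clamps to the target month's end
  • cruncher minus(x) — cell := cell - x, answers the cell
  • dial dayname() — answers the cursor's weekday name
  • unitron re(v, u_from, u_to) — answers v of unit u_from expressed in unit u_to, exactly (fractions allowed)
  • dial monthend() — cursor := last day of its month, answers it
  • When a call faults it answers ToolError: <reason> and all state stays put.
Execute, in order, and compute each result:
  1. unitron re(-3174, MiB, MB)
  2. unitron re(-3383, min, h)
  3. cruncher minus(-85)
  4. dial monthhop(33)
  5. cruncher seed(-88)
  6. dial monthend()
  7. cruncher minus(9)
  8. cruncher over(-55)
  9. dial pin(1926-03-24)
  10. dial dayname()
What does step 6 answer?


Step: unitron re[v='-3174'; u_from='MiB'; u_to='MB']
Result: -52002816/15625
Step: unitron re[v='-3383'; u_from='min'; u_to='h']
Result: -3383/60
Step: cruncher minus[x='-85']
Result: 85
Step: dial monthhop[n='33']
Result: 2179-02-01
Step: cruncher seed[x='-88']
Result: -88
Step: dial monthend[]
Result: 2179-02-28
Step: cruncher minus[x='9']
Result: -97
Step: cruncher over[x='-55']
Result: 97/55
Step: dial pin[d='1926-03-24']
Result: 1926-03-24
Step: dial dayname[]
Result: Wednesday

Answer: 2179-02-28


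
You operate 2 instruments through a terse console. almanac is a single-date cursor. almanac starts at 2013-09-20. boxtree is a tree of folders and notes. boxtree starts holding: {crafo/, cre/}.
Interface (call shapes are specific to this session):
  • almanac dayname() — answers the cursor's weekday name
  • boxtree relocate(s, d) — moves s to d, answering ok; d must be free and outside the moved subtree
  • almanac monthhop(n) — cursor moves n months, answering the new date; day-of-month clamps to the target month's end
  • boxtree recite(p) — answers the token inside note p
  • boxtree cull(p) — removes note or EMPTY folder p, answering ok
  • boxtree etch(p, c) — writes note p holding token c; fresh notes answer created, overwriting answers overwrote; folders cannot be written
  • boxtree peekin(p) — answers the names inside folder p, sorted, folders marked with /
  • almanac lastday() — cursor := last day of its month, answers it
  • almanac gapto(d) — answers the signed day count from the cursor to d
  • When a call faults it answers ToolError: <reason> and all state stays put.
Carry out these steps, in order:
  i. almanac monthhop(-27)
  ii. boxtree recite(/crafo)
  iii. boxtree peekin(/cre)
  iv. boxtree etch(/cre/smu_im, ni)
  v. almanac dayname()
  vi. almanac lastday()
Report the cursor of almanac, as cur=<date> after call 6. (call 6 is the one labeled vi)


==> almanac monthhop(n='-27')
<== 2011-06-20
==> boxtree recite(p='/crafo')
<== ToolError: is a directory
==> boxtree peekin(p='/cre')
<== []
==> boxtree etch(p='/cre/smu_im', c='ni')
<== created
==> almanac dayname()
<== Monday
==> almanac lastday()
<== 2011-06-30

Answer: cur=2011-06-30


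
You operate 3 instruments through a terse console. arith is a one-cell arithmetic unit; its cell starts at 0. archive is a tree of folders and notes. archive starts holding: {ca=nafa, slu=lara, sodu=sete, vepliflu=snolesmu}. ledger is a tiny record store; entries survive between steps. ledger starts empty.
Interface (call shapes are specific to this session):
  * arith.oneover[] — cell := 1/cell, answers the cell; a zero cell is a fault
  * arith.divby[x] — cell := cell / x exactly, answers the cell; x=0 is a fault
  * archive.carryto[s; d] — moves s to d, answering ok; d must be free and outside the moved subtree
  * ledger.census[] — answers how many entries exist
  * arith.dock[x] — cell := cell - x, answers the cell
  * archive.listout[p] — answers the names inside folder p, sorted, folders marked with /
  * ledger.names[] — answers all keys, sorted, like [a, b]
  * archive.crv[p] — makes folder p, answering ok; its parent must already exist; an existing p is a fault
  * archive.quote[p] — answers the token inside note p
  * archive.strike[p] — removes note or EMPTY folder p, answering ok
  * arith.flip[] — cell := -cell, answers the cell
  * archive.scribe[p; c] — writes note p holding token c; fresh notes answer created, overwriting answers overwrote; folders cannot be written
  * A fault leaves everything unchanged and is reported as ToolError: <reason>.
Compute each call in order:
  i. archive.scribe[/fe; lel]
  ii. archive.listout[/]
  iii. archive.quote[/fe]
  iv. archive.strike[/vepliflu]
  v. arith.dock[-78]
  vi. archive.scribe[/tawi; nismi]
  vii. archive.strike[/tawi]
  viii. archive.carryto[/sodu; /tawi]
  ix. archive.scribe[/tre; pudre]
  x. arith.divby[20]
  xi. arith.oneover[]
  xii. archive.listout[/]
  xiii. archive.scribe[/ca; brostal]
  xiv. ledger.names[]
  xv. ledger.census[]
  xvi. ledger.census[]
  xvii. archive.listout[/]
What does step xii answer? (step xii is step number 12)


Answer: [ca, fe, slu, tawi, tre]

Derivation:
> archive.scribe p=/fe c=lel
  created
> archive.listout p=/
  [ca, fe, slu, sodu, vepliflu]
> archive.quote p=/fe
  lel
> archive.strike p=/vepliflu
  ok
> arith.dock x=-78
  78
> archive.scribe p=/tawi c=nismi
  created
> archive.strike p=/tawi
  ok
> archive.carryto s=/sodu d=/tawi
  ok
> archive.scribe p=/tre c=pudre
  created
> arith.divby x=20
  39/10
> arith.oneover
  10/39
> archive.listout p=/
  [ca, fe, slu, tawi, tre]
> archive.scribe p=/ca c=brostal
  overwrote
> ledger.names
  []
> ledger.census
  0
> ledger.census
  0
> archive.listout p=/
  [ca, fe, slu, tawi, tre]


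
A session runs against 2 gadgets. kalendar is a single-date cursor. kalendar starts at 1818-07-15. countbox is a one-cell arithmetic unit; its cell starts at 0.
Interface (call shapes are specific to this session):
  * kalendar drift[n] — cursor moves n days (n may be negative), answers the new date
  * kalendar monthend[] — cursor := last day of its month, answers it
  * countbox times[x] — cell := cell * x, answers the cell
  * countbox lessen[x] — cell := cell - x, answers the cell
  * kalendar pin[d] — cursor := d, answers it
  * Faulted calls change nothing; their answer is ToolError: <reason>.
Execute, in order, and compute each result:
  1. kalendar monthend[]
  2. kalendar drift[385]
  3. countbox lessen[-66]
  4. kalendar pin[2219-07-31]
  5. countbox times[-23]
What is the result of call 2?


Answer: 1819-08-20

Derivation:
==> kalendar monthend()
<== 1818-07-31
==> kalendar drift(n=385)
<== 1819-08-20
==> countbox lessen(x=-66)
<== 66
==> kalendar pin(d=2219-07-31)
<== 2219-07-31
==> countbox times(x=-23)
<== -1518


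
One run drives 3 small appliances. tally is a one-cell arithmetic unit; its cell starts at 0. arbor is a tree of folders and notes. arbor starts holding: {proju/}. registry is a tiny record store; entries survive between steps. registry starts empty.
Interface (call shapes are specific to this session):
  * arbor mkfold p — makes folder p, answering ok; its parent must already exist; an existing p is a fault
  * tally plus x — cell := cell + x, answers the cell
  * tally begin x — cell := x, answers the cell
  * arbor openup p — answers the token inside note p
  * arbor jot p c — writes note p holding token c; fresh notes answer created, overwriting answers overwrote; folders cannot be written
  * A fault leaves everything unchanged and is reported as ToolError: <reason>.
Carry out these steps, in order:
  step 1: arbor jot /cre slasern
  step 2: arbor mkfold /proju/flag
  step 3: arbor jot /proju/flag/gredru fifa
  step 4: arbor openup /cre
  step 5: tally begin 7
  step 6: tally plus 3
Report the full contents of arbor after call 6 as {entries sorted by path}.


-> arbor jot(/cre, slasern)
<- created
-> arbor mkfold(/proju/flag)
<- ok
-> arbor jot(/proju/flag/gredru, fifa)
<- created
-> arbor openup(/cre)
<- slasern
-> tally begin(7)
<- 7
-> tally plus(3)
<- 10

Answer: {cre=slasern, proju/, proju/flag/, proju/flag/gredru=fifa}


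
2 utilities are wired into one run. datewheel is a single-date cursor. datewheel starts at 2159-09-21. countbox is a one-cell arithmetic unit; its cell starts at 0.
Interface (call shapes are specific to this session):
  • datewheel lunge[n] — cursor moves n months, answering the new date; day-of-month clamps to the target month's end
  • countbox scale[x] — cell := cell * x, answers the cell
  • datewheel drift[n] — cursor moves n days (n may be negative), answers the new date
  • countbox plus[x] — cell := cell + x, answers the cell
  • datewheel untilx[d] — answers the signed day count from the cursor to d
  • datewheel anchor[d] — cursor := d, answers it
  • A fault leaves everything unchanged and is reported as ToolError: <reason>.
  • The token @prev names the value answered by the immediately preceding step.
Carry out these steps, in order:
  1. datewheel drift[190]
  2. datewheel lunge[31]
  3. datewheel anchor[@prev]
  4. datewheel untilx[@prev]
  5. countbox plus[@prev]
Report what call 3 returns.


Using datewheel drift on n: 190, — result: 2160-03-29.
Then datewheel lunge on n: 31: 2162-10-29.
Then datewheel anchor on d: @prev, which returns 2162-10-29.
I run datewheel untilx on d: @prev, and get 0.
Invoking countbox plus on x: @prev: 0.

Answer: 2162-10-29


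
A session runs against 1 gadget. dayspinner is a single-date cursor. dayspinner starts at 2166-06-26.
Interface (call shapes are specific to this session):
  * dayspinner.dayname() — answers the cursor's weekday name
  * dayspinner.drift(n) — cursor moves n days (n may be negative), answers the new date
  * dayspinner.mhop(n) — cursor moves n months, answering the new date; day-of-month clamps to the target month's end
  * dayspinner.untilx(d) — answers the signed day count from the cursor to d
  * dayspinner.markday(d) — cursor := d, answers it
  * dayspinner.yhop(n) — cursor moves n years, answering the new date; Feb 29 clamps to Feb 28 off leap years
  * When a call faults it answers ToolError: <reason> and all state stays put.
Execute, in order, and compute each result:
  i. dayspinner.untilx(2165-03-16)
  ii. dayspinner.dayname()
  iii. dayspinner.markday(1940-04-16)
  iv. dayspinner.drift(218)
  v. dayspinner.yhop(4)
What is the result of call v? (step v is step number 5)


Answer: 1944-11-20

Derivation:
# 1. dayspinner.untilx(2165-03-16) : -467
# 2. dayspinner.dayname() : Thursday
# 3. dayspinner.markday(1940-04-16) : 1940-04-16
# 4. dayspinner.drift(218) : 1940-11-20
# 5. dayspinner.yhop(4) : 1944-11-20


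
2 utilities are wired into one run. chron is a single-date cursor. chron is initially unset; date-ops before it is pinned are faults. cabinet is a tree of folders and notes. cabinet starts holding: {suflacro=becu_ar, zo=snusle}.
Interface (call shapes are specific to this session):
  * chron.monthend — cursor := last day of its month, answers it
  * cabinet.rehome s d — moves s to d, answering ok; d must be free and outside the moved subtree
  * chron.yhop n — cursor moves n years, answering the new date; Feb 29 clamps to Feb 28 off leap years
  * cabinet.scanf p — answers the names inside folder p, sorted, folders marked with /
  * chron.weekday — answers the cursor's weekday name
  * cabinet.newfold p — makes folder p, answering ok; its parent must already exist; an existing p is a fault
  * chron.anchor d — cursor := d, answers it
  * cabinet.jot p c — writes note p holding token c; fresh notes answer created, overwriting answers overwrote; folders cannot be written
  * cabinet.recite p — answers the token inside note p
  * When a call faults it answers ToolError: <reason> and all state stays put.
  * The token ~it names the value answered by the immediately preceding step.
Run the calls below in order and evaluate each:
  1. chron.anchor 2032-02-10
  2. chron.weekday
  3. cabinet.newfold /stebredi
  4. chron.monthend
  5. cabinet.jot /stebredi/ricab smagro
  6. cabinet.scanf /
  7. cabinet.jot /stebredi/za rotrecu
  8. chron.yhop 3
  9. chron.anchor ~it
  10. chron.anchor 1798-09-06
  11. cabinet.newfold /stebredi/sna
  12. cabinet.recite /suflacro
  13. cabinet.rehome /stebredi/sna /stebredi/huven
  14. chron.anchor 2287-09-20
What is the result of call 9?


Answer: 2035-02-28

Derivation:
~$ chron.anchor 2032-02-10
= 2032-02-10
~$ chron.weekday
= Tuesday
~$ cabinet.newfold /stebredi
= ok
~$ chron.monthend
= 2032-02-29
~$ cabinet.jot /stebredi/ricab smagro
= created
~$ cabinet.scanf /
= [stebredi/, suflacro, zo]
~$ cabinet.jot /stebredi/za rotrecu
= created
~$ chron.yhop 3
= 2035-02-28
~$ chron.anchor ~it
= 2035-02-28
~$ chron.anchor 1798-09-06
= 1798-09-06
~$ cabinet.newfold /stebredi/sna
= ok
~$ cabinet.recite /suflacro
= becu_ar
~$ cabinet.rehome /stebredi/sna /stebredi/huven
= ok
~$ chron.anchor 2287-09-20
= 2287-09-20
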